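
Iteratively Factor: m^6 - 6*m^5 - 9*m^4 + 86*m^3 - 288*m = (m - 4)*(m^5 - 2*m^4 - 17*m^3 + 18*m^2 + 72*m) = (m - 4)^2*(m^4 + 2*m^3 - 9*m^2 - 18*m) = m*(m - 4)^2*(m^3 + 2*m^2 - 9*m - 18) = m*(m - 4)^2*(m + 2)*(m^2 - 9) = m*(m - 4)^2*(m - 3)*(m + 2)*(m + 3)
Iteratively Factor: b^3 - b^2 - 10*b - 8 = (b + 1)*(b^2 - 2*b - 8) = (b - 4)*(b + 1)*(b + 2)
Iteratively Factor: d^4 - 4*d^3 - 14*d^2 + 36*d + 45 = (d + 1)*(d^3 - 5*d^2 - 9*d + 45) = (d - 3)*(d + 1)*(d^2 - 2*d - 15) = (d - 5)*(d - 3)*(d + 1)*(d + 3)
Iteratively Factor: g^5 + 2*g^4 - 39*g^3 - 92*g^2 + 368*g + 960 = (g + 4)*(g^4 - 2*g^3 - 31*g^2 + 32*g + 240) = (g + 3)*(g + 4)*(g^3 - 5*g^2 - 16*g + 80) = (g + 3)*(g + 4)^2*(g^2 - 9*g + 20) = (g - 4)*(g + 3)*(g + 4)^2*(g - 5)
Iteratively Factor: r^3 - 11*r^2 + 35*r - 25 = (r - 5)*(r^2 - 6*r + 5) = (r - 5)*(r - 1)*(r - 5)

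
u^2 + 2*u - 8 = (u - 2)*(u + 4)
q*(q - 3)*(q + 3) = q^3 - 9*q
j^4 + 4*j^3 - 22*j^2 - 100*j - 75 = (j - 5)*(j + 1)*(j + 3)*(j + 5)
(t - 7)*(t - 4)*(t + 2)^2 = t^4 - 7*t^3 - 12*t^2 + 68*t + 112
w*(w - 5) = w^2 - 5*w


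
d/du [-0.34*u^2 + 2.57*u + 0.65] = 2.57 - 0.68*u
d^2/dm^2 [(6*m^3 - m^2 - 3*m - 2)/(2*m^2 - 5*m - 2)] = 16*(19*m^3 + 18*m^2 + 12*m - 4)/(8*m^6 - 60*m^5 + 126*m^4 - 5*m^3 - 126*m^2 - 60*m - 8)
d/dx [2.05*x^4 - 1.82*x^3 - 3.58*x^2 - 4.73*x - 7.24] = 8.2*x^3 - 5.46*x^2 - 7.16*x - 4.73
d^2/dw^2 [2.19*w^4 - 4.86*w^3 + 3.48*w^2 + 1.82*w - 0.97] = 26.28*w^2 - 29.16*w + 6.96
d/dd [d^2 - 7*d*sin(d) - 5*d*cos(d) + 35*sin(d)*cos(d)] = 5*d*sin(d) - 7*d*cos(d) + 2*d - 7*sin(d) - 5*cos(d) + 35*cos(2*d)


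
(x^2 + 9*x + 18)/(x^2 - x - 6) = (x^2 + 9*x + 18)/(x^2 - x - 6)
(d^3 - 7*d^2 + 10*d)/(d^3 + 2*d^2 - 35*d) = (d - 2)/(d + 7)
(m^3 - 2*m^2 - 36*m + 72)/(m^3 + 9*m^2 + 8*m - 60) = (m - 6)/(m + 5)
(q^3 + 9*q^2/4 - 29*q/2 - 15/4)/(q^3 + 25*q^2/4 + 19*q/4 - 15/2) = (4*q^2 - 11*q - 3)/(4*q^2 + 5*q - 6)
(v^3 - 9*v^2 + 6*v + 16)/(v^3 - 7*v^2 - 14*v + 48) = (v + 1)/(v + 3)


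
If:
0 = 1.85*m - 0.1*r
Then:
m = 0.0540540540540541*r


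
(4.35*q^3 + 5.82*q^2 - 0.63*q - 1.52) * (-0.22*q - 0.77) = -0.957*q^4 - 4.6299*q^3 - 4.3428*q^2 + 0.8195*q + 1.1704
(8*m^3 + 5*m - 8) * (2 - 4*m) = -32*m^4 + 16*m^3 - 20*m^2 + 42*m - 16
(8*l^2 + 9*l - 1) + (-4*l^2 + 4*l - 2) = 4*l^2 + 13*l - 3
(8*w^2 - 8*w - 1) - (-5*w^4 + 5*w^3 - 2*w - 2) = 5*w^4 - 5*w^3 + 8*w^2 - 6*w + 1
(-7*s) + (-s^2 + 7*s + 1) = 1 - s^2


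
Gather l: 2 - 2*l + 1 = 3 - 2*l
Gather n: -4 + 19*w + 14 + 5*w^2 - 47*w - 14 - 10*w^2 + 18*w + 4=-5*w^2 - 10*w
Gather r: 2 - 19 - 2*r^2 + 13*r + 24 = -2*r^2 + 13*r + 7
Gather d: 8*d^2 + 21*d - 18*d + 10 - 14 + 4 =8*d^2 + 3*d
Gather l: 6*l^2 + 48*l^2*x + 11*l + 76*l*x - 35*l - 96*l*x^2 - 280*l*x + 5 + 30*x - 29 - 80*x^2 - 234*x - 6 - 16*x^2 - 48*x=l^2*(48*x + 6) + l*(-96*x^2 - 204*x - 24) - 96*x^2 - 252*x - 30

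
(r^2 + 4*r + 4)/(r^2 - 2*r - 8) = (r + 2)/(r - 4)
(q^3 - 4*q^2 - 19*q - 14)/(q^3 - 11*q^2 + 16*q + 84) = (q + 1)/(q - 6)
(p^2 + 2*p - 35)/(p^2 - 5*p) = (p + 7)/p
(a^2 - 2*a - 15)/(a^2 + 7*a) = (a^2 - 2*a - 15)/(a*(a + 7))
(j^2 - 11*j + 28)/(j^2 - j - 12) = (j - 7)/(j + 3)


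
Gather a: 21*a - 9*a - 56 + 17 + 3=12*a - 36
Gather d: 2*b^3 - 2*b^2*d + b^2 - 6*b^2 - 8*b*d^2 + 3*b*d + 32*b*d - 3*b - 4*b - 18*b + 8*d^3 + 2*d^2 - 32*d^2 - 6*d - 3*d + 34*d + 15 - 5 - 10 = 2*b^3 - 5*b^2 - 25*b + 8*d^3 + d^2*(-8*b - 30) + d*(-2*b^2 + 35*b + 25)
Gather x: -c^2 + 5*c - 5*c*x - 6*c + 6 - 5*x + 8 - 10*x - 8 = -c^2 - c + x*(-5*c - 15) + 6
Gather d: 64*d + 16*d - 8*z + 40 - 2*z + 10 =80*d - 10*z + 50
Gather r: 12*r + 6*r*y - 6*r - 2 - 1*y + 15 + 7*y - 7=r*(6*y + 6) + 6*y + 6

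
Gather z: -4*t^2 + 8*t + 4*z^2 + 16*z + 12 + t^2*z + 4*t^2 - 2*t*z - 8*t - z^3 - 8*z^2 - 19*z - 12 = -z^3 - 4*z^2 + z*(t^2 - 2*t - 3)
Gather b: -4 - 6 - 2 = -12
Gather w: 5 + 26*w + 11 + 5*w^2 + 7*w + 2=5*w^2 + 33*w + 18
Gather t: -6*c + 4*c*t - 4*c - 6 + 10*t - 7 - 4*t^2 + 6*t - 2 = -10*c - 4*t^2 + t*(4*c + 16) - 15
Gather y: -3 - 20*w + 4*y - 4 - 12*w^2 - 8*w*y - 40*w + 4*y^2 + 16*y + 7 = -12*w^2 - 60*w + 4*y^2 + y*(20 - 8*w)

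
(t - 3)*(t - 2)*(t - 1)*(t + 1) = t^4 - 5*t^3 + 5*t^2 + 5*t - 6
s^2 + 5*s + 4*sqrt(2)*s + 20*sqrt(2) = (s + 5)*(s + 4*sqrt(2))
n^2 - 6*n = n*(n - 6)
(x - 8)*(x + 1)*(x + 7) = x^3 - 57*x - 56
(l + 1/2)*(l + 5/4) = l^2 + 7*l/4 + 5/8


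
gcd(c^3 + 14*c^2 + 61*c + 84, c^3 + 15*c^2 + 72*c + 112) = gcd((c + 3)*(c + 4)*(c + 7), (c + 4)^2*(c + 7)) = c^2 + 11*c + 28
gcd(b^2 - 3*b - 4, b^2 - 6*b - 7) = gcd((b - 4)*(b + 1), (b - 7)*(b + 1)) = b + 1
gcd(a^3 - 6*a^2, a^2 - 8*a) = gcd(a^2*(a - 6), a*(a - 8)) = a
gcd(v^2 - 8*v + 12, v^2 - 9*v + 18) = v - 6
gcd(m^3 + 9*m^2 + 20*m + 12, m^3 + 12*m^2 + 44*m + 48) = m^2 + 8*m + 12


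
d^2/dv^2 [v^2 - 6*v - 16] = 2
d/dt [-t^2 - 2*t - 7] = -2*t - 2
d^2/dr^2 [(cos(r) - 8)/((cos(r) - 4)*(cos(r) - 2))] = (26*(1 - cos(r)^2)^2 - cos(r)^5 - 94*cos(r)^3 - 12*cos(r)^2 + 560*cos(r) - 378)/((cos(r) - 4)^3*(cos(r) - 2)^3)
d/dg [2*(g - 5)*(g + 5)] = 4*g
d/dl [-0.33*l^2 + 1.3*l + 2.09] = 1.3 - 0.66*l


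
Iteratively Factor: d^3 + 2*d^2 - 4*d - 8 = (d + 2)*(d^2 - 4) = (d - 2)*(d + 2)*(d + 2)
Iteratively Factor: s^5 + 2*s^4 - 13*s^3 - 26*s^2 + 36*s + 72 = (s + 3)*(s^4 - s^3 - 10*s^2 + 4*s + 24) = (s - 3)*(s + 3)*(s^3 + 2*s^2 - 4*s - 8) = (s - 3)*(s - 2)*(s + 3)*(s^2 + 4*s + 4) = (s - 3)*(s - 2)*(s + 2)*(s + 3)*(s + 2)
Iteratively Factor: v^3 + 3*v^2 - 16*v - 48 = (v + 4)*(v^2 - v - 12) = (v + 3)*(v + 4)*(v - 4)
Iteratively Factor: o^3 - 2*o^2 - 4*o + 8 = (o - 2)*(o^2 - 4) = (o - 2)*(o + 2)*(o - 2)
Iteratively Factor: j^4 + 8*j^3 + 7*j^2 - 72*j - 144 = (j - 3)*(j^3 + 11*j^2 + 40*j + 48) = (j - 3)*(j + 3)*(j^2 + 8*j + 16) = (j - 3)*(j + 3)*(j + 4)*(j + 4)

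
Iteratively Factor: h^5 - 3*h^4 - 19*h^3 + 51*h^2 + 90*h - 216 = (h - 4)*(h^4 + h^3 - 15*h^2 - 9*h + 54) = (h - 4)*(h - 2)*(h^3 + 3*h^2 - 9*h - 27) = (h - 4)*(h - 3)*(h - 2)*(h^2 + 6*h + 9) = (h - 4)*(h - 3)*(h - 2)*(h + 3)*(h + 3)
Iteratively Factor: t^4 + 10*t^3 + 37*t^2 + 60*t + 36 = (t + 3)*(t^3 + 7*t^2 + 16*t + 12) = (t + 3)^2*(t^2 + 4*t + 4) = (t + 2)*(t + 3)^2*(t + 2)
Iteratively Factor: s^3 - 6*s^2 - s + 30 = (s + 2)*(s^2 - 8*s + 15) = (s - 3)*(s + 2)*(s - 5)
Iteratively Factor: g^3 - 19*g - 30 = (g + 2)*(g^2 - 2*g - 15) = (g + 2)*(g + 3)*(g - 5)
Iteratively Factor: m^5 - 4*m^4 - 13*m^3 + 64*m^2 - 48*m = (m - 4)*(m^4 - 13*m^2 + 12*m) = m*(m - 4)*(m^3 - 13*m + 12) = m*(m - 4)*(m - 3)*(m^2 + 3*m - 4) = m*(m - 4)*(m - 3)*(m + 4)*(m - 1)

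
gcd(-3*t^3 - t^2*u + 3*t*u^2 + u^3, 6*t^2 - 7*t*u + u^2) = t - u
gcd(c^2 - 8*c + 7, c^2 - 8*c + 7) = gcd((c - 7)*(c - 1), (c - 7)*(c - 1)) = c^2 - 8*c + 7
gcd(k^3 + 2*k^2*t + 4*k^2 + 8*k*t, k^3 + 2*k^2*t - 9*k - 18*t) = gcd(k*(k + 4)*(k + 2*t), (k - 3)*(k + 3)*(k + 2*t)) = k + 2*t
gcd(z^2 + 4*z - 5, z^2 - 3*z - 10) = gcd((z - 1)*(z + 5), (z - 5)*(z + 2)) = 1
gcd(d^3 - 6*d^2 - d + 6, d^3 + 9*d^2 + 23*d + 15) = d + 1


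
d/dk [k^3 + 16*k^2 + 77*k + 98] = 3*k^2 + 32*k + 77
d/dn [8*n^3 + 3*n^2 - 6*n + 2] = 24*n^2 + 6*n - 6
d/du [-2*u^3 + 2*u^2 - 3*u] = -6*u^2 + 4*u - 3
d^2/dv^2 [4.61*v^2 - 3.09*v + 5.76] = 9.22000000000000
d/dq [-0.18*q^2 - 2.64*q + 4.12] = -0.36*q - 2.64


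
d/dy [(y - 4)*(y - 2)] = 2*y - 6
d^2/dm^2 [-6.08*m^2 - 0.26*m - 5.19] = -12.1600000000000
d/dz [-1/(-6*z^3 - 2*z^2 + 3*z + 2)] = (-18*z^2 - 4*z + 3)/(6*z^3 + 2*z^2 - 3*z - 2)^2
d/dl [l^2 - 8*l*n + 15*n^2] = 2*l - 8*n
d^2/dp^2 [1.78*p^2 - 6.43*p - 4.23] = 3.56000000000000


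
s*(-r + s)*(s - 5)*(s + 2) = -r*s^3 + 3*r*s^2 + 10*r*s + s^4 - 3*s^3 - 10*s^2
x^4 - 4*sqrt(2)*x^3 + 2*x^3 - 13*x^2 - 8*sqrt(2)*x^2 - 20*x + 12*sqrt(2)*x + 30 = (x - 1)*(x + 3)*(x - 5*sqrt(2))*(x + sqrt(2))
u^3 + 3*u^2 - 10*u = u*(u - 2)*(u + 5)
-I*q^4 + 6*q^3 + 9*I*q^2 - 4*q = q*(q + I)*(q + 4*I)*(-I*q + 1)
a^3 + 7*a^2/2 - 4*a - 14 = (a - 2)*(a + 2)*(a + 7/2)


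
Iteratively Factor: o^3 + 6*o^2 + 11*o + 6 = (o + 2)*(o^2 + 4*o + 3) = (o + 2)*(o + 3)*(o + 1)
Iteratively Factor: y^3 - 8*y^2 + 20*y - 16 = (y - 2)*(y^2 - 6*y + 8) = (y - 4)*(y - 2)*(y - 2)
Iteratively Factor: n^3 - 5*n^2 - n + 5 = (n + 1)*(n^2 - 6*n + 5) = (n - 5)*(n + 1)*(n - 1)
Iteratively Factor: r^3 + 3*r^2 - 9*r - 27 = (r + 3)*(r^2 - 9) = (r + 3)^2*(r - 3)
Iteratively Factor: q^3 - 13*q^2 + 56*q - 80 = (q - 5)*(q^2 - 8*q + 16) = (q - 5)*(q - 4)*(q - 4)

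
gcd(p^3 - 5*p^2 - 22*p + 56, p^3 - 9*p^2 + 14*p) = p^2 - 9*p + 14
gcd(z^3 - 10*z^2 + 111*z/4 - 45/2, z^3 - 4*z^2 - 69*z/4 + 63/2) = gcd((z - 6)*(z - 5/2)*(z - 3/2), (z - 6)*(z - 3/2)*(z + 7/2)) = z^2 - 15*z/2 + 9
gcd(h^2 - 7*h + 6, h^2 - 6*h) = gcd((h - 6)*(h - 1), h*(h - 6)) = h - 6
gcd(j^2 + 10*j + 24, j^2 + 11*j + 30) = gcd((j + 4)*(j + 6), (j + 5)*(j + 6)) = j + 6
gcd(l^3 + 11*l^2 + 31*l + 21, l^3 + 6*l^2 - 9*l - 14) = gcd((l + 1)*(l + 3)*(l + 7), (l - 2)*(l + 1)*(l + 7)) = l^2 + 8*l + 7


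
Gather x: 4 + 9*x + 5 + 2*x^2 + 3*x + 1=2*x^2 + 12*x + 10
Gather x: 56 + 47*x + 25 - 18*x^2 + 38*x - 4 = -18*x^2 + 85*x + 77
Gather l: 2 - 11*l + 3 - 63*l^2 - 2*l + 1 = -63*l^2 - 13*l + 6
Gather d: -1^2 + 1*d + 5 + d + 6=2*d + 10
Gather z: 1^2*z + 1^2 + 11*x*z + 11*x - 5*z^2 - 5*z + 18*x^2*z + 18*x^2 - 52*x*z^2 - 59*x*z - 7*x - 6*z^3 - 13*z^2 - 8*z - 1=18*x^2 + 4*x - 6*z^3 + z^2*(-52*x - 18) + z*(18*x^2 - 48*x - 12)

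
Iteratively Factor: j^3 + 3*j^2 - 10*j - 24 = (j + 2)*(j^2 + j - 12) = (j + 2)*(j + 4)*(j - 3)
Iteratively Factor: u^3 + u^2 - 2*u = (u + 2)*(u^2 - u) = u*(u + 2)*(u - 1)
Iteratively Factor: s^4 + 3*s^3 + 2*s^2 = (s)*(s^3 + 3*s^2 + 2*s) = s*(s + 2)*(s^2 + s) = s^2*(s + 2)*(s + 1)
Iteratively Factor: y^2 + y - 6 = (y + 3)*(y - 2)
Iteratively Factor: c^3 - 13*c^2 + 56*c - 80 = (c - 5)*(c^2 - 8*c + 16) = (c - 5)*(c - 4)*(c - 4)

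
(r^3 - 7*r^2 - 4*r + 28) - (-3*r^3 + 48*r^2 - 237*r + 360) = 4*r^3 - 55*r^2 + 233*r - 332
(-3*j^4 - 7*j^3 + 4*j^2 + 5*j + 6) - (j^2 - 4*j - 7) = -3*j^4 - 7*j^3 + 3*j^2 + 9*j + 13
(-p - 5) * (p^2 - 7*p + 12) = -p^3 + 2*p^2 + 23*p - 60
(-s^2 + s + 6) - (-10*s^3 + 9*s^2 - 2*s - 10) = 10*s^3 - 10*s^2 + 3*s + 16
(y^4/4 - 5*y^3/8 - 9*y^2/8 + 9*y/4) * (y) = y^5/4 - 5*y^4/8 - 9*y^3/8 + 9*y^2/4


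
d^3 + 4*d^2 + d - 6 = (d - 1)*(d + 2)*(d + 3)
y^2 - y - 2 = (y - 2)*(y + 1)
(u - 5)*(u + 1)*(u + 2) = u^3 - 2*u^2 - 13*u - 10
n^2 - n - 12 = (n - 4)*(n + 3)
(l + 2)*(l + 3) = l^2 + 5*l + 6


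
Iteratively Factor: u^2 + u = (u + 1)*(u)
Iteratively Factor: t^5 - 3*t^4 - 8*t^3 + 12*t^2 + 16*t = (t - 4)*(t^4 + t^3 - 4*t^2 - 4*t) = (t - 4)*(t - 2)*(t^3 + 3*t^2 + 2*t) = (t - 4)*(t - 2)*(t + 1)*(t^2 + 2*t) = (t - 4)*(t - 2)*(t + 1)*(t + 2)*(t)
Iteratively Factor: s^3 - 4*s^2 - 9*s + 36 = (s + 3)*(s^2 - 7*s + 12) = (s - 4)*(s + 3)*(s - 3)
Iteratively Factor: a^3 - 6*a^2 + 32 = (a - 4)*(a^2 - 2*a - 8) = (a - 4)*(a + 2)*(a - 4)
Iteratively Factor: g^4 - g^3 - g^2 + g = (g + 1)*(g^3 - 2*g^2 + g) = (g - 1)*(g + 1)*(g^2 - g) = (g - 1)^2*(g + 1)*(g)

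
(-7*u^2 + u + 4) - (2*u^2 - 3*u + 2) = -9*u^2 + 4*u + 2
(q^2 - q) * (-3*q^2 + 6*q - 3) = -3*q^4 + 9*q^3 - 9*q^2 + 3*q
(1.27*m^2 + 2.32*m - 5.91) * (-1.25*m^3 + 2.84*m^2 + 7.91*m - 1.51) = -1.5875*m^5 + 0.7068*m^4 + 24.022*m^3 - 0.350899999999999*m^2 - 50.2513*m + 8.9241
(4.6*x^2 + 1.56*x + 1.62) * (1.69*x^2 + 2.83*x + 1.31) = 7.774*x^4 + 15.6544*x^3 + 13.1786*x^2 + 6.6282*x + 2.1222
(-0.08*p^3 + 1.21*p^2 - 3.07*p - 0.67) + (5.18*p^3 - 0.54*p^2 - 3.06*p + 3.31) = 5.1*p^3 + 0.67*p^2 - 6.13*p + 2.64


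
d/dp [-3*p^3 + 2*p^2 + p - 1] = -9*p^2 + 4*p + 1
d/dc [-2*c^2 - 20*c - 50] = -4*c - 20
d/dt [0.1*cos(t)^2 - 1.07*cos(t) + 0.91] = (1.07 - 0.2*cos(t))*sin(t)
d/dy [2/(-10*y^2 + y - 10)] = 2*(20*y - 1)/(10*y^2 - y + 10)^2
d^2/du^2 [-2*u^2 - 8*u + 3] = -4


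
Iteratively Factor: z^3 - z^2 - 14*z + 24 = (z + 4)*(z^2 - 5*z + 6) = (z - 2)*(z + 4)*(z - 3)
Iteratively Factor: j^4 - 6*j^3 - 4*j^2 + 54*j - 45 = (j - 3)*(j^3 - 3*j^2 - 13*j + 15) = (j - 3)*(j - 1)*(j^2 - 2*j - 15) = (j - 3)*(j - 1)*(j + 3)*(j - 5)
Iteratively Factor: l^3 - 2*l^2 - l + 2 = (l - 1)*(l^2 - l - 2) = (l - 2)*(l - 1)*(l + 1)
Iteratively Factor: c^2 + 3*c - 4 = (c + 4)*(c - 1)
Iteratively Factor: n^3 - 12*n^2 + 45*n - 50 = (n - 2)*(n^2 - 10*n + 25) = (n - 5)*(n - 2)*(n - 5)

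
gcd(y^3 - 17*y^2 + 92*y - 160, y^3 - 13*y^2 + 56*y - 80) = y^2 - 9*y + 20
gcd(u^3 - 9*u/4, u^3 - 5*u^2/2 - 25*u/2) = u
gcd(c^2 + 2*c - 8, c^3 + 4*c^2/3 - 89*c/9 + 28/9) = c + 4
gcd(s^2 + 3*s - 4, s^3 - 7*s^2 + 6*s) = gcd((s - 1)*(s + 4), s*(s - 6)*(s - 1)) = s - 1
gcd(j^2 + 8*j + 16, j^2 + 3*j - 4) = j + 4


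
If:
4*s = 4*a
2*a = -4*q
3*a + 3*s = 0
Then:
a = 0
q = 0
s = 0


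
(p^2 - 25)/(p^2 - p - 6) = (25 - p^2)/(-p^2 + p + 6)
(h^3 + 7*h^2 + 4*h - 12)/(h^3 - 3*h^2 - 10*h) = (h^2 + 5*h - 6)/(h*(h - 5))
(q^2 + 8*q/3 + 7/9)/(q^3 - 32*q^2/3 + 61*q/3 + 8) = (q + 7/3)/(q^2 - 11*q + 24)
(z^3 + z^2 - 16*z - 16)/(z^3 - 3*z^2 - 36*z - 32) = (z - 4)/(z - 8)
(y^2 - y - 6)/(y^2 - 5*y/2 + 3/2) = 2*(y^2 - y - 6)/(2*y^2 - 5*y + 3)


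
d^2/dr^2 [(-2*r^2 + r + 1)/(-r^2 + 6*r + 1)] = 2*(11*r^3 + 3*r^2 + 15*r - 29)/(r^6 - 18*r^5 + 105*r^4 - 180*r^3 - 105*r^2 - 18*r - 1)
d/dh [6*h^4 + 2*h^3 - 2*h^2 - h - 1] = 24*h^3 + 6*h^2 - 4*h - 1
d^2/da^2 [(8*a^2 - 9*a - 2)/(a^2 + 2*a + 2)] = 2*(-25*a^3 - 54*a^2 + 42*a + 64)/(a^6 + 6*a^5 + 18*a^4 + 32*a^3 + 36*a^2 + 24*a + 8)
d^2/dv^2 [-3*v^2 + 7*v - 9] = -6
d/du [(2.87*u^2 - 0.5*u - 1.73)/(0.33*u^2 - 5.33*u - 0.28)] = (-15.1321*u^2 - 0.4654*u - 9.0809)/(0.1089*u^4 - 3.5178*u^3 + 28.2241*u^2 + 2.9848*u + 0.0784)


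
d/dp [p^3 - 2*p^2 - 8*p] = 3*p^2 - 4*p - 8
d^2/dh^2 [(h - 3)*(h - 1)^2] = 6*h - 10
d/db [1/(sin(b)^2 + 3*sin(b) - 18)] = -(2*sin(b) + 3)*cos(b)/(sin(b)^2 + 3*sin(b) - 18)^2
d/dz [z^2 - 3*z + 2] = 2*z - 3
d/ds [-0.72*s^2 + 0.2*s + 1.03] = 0.2 - 1.44*s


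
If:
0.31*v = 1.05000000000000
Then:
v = 3.39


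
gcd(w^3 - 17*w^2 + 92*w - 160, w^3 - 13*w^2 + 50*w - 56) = w - 4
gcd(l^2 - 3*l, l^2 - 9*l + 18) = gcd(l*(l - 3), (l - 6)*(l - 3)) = l - 3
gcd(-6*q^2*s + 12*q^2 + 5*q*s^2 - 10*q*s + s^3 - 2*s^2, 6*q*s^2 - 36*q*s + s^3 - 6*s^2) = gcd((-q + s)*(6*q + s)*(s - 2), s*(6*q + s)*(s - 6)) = 6*q + s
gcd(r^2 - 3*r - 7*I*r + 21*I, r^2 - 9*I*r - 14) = r - 7*I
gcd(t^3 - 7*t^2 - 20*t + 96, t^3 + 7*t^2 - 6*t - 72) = t^2 + t - 12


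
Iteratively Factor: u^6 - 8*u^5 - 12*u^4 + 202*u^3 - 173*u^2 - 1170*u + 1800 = (u - 5)*(u^5 - 3*u^4 - 27*u^3 + 67*u^2 + 162*u - 360) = (u - 5)*(u + 4)*(u^4 - 7*u^3 + u^2 + 63*u - 90) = (u - 5)*(u - 2)*(u + 4)*(u^3 - 5*u^2 - 9*u + 45) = (u - 5)*(u - 3)*(u - 2)*(u + 4)*(u^2 - 2*u - 15) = (u - 5)*(u - 3)*(u - 2)*(u + 3)*(u + 4)*(u - 5)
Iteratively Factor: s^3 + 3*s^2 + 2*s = (s)*(s^2 + 3*s + 2) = s*(s + 2)*(s + 1)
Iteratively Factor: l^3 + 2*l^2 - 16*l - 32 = (l + 2)*(l^2 - 16) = (l - 4)*(l + 2)*(l + 4)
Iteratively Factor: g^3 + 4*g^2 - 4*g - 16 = (g + 4)*(g^2 - 4) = (g + 2)*(g + 4)*(g - 2)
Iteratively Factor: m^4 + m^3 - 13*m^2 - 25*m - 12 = (m + 3)*(m^3 - 2*m^2 - 7*m - 4) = (m - 4)*(m + 3)*(m^2 + 2*m + 1) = (m - 4)*(m + 1)*(m + 3)*(m + 1)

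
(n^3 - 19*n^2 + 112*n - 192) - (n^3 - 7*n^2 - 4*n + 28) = -12*n^2 + 116*n - 220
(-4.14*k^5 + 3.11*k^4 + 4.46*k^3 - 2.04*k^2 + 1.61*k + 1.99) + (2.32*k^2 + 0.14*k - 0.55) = -4.14*k^5 + 3.11*k^4 + 4.46*k^3 + 0.28*k^2 + 1.75*k + 1.44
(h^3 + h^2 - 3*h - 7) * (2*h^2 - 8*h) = 2*h^5 - 6*h^4 - 14*h^3 + 10*h^2 + 56*h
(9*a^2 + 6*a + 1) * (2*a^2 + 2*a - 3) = 18*a^4 + 30*a^3 - 13*a^2 - 16*a - 3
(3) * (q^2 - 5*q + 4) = 3*q^2 - 15*q + 12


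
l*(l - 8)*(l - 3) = l^3 - 11*l^2 + 24*l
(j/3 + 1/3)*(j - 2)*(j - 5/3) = j^3/3 - 8*j^2/9 - j/9 + 10/9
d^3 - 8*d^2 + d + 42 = (d - 7)*(d - 3)*(d + 2)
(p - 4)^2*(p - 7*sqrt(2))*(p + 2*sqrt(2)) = p^4 - 8*p^3 - 5*sqrt(2)*p^3 - 12*p^2 + 40*sqrt(2)*p^2 - 80*sqrt(2)*p + 224*p - 448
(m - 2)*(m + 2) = m^2 - 4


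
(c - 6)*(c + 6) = c^2 - 36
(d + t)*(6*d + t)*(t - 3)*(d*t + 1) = 6*d^3*t^2 - 18*d^3*t + 7*d^2*t^3 - 21*d^2*t^2 + 6*d^2*t - 18*d^2 + d*t^4 - 3*d*t^3 + 7*d*t^2 - 21*d*t + t^3 - 3*t^2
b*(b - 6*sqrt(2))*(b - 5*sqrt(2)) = b^3 - 11*sqrt(2)*b^2 + 60*b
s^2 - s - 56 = (s - 8)*(s + 7)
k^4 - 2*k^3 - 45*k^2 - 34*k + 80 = (k - 8)*(k - 1)*(k + 2)*(k + 5)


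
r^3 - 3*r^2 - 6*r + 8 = (r - 4)*(r - 1)*(r + 2)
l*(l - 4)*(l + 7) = l^3 + 3*l^2 - 28*l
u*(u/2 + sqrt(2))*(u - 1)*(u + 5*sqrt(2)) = u^4/2 - u^3/2 + 7*sqrt(2)*u^3/2 - 7*sqrt(2)*u^2/2 + 10*u^2 - 10*u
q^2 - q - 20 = (q - 5)*(q + 4)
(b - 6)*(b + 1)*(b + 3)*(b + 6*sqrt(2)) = b^4 - 2*b^3 + 6*sqrt(2)*b^3 - 21*b^2 - 12*sqrt(2)*b^2 - 126*sqrt(2)*b - 18*b - 108*sqrt(2)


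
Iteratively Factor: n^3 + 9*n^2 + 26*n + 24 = (n + 3)*(n^2 + 6*n + 8) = (n + 2)*(n + 3)*(n + 4)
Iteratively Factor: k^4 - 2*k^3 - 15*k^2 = (k)*(k^3 - 2*k^2 - 15*k) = k*(k + 3)*(k^2 - 5*k) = k*(k - 5)*(k + 3)*(k)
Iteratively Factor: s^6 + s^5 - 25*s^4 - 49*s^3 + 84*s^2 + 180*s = (s + 3)*(s^5 - 2*s^4 - 19*s^3 + 8*s^2 + 60*s) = (s - 2)*(s + 3)*(s^4 - 19*s^2 - 30*s) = (s - 5)*(s - 2)*(s + 3)*(s^3 + 5*s^2 + 6*s) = (s - 5)*(s - 2)*(s + 2)*(s + 3)*(s^2 + 3*s) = (s - 5)*(s - 2)*(s + 2)*(s + 3)^2*(s)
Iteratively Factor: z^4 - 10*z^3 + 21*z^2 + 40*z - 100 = (z - 2)*(z^3 - 8*z^2 + 5*z + 50) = (z - 5)*(z - 2)*(z^2 - 3*z - 10) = (z - 5)*(z - 2)*(z + 2)*(z - 5)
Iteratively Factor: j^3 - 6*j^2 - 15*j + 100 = (j - 5)*(j^2 - j - 20) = (j - 5)*(j + 4)*(j - 5)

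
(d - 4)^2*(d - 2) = d^3 - 10*d^2 + 32*d - 32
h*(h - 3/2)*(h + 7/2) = h^3 + 2*h^2 - 21*h/4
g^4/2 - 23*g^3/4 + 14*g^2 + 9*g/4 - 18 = (g/2 + 1/2)*(g - 8)*(g - 3)*(g - 3/2)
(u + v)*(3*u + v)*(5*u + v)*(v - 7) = 15*u^3*v - 105*u^3 + 23*u^2*v^2 - 161*u^2*v + 9*u*v^3 - 63*u*v^2 + v^4 - 7*v^3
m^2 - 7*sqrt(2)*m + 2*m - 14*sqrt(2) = (m + 2)*(m - 7*sqrt(2))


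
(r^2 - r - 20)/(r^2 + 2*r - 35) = (r + 4)/(r + 7)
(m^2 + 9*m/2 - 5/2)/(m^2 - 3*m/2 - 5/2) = (-2*m^2 - 9*m + 5)/(-2*m^2 + 3*m + 5)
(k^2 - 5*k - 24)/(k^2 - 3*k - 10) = (-k^2 + 5*k + 24)/(-k^2 + 3*k + 10)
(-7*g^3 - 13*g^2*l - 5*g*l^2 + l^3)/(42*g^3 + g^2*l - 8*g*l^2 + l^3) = (-g^2 - 2*g*l - l^2)/(6*g^2 + g*l - l^2)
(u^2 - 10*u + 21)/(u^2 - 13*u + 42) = (u - 3)/(u - 6)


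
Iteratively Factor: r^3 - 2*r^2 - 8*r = (r)*(r^2 - 2*r - 8) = r*(r - 4)*(r + 2)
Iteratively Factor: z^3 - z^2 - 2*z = (z + 1)*(z^2 - 2*z) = (z - 2)*(z + 1)*(z)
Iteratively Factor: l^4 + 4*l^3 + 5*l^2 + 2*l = (l + 1)*(l^3 + 3*l^2 + 2*l) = (l + 1)*(l + 2)*(l^2 + l) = (l + 1)^2*(l + 2)*(l)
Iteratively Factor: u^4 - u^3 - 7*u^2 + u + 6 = (u - 1)*(u^3 - 7*u - 6) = (u - 1)*(u + 2)*(u^2 - 2*u - 3) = (u - 3)*(u - 1)*(u + 2)*(u + 1)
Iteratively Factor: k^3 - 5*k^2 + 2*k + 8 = (k - 2)*(k^2 - 3*k - 4) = (k - 2)*(k + 1)*(k - 4)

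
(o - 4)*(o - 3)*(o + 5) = o^3 - 2*o^2 - 23*o + 60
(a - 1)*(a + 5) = a^2 + 4*a - 5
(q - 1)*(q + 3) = q^2 + 2*q - 3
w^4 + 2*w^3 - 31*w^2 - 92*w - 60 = (w - 6)*(w + 1)*(w + 2)*(w + 5)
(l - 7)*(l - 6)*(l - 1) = l^3 - 14*l^2 + 55*l - 42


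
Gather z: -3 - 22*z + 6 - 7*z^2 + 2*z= -7*z^2 - 20*z + 3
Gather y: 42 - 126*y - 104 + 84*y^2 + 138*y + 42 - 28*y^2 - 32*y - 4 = 56*y^2 - 20*y - 24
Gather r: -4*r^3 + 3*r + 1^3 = -4*r^3 + 3*r + 1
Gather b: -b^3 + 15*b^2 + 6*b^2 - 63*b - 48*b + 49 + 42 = -b^3 + 21*b^2 - 111*b + 91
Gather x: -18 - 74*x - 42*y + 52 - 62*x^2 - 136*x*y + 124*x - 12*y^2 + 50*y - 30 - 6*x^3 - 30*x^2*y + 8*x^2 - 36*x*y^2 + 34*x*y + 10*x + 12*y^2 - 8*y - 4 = -6*x^3 + x^2*(-30*y - 54) + x*(-36*y^2 - 102*y + 60)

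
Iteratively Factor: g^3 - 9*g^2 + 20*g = (g - 4)*(g^2 - 5*g) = (g - 5)*(g - 4)*(g)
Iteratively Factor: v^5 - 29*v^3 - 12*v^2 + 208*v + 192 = (v + 1)*(v^4 - v^3 - 28*v^2 + 16*v + 192) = (v - 4)*(v + 1)*(v^3 + 3*v^2 - 16*v - 48) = (v - 4)*(v + 1)*(v + 3)*(v^2 - 16) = (v - 4)*(v + 1)*(v + 3)*(v + 4)*(v - 4)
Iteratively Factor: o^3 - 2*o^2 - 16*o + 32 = (o + 4)*(o^2 - 6*o + 8) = (o - 4)*(o + 4)*(o - 2)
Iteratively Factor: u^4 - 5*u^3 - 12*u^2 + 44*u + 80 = (u - 4)*(u^3 - u^2 - 16*u - 20) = (u - 4)*(u + 2)*(u^2 - 3*u - 10) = (u - 4)*(u + 2)^2*(u - 5)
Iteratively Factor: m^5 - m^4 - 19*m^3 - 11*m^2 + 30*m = (m + 2)*(m^4 - 3*m^3 - 13*m^2 + 15*m) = (m + 2)*(m + 3)*(m^3 - 6*m^2 + 5*m) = (m - 5)*(m + 2)*(m + 3)*(m^2 - m) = (m - 5)*(m - 1)*(m + 2)*(m + 3)*(m)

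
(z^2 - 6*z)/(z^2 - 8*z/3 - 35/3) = 3*z*(6 - z)/(-3*z^2 + 8*z + 35)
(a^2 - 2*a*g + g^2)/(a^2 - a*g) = (a - g)/a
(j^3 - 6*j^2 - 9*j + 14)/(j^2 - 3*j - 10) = (j^2 - 8*j + 7)/(j - 5)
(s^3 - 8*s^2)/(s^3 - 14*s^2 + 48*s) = s/(s - 6)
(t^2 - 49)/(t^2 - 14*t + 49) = (t + 7)/(t - 7)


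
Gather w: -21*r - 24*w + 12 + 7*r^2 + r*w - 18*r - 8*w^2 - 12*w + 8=7*r^2 - 39*r - 8*w^2 + w*(r - 36) + 20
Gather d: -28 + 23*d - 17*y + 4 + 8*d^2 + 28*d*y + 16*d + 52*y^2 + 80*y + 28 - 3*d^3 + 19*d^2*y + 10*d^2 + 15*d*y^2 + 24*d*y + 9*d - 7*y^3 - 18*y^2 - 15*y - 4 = -3*d^3 + d^2*(19*y + 18) + d*(15*y^2 + 52*y + 48) - 7*y^3 + 34*y^2 + 48*y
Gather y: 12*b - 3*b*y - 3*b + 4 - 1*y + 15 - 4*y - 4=9*b + y*(-3*b - 5) + 15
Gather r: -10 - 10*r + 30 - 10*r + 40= 60 - 20*r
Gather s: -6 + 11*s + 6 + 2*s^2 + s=2*s^2 + 12*s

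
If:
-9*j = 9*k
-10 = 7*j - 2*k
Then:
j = -10/9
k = 10/9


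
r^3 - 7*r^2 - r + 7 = (r - 7)*(r - 1)*(r + 1)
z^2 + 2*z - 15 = (z - 3)*(z + 5)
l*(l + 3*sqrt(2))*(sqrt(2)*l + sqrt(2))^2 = 2*l^4 + 4*l^3 + 6*sqrt(2)*l^3 + 2*l^2 + 12*sqrt(2)*l^2 + 6*sqrt(2)*l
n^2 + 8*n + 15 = (n + 3)*(n + 5)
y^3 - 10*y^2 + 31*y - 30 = (y - 5)*(y - 3)*(y - 2)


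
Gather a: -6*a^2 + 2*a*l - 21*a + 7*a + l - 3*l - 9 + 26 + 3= -6*a^2 + a*(2*l - 14) - 2*l + 20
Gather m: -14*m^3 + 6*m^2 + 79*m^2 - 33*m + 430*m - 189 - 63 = -14*m^3 + 85*m^2 + 397*m - 252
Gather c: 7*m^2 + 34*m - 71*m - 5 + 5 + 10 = 7*m^2 - 37*m + 10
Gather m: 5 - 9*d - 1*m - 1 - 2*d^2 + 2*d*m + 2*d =-2*d^2 - 7*d + m*(2*d - 1) + 4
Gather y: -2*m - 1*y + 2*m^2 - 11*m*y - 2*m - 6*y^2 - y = 2*m^2 - 4*m - 6*y^2 + y*(-11*m - 2)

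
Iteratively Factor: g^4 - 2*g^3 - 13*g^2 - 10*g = (g + 2)*(g^3 - 4*g^2 - 5*g) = (g + 1)*(g + 2)*(g^2 - 5*g) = g*(g + 1)*(g + 2)*(g - 5)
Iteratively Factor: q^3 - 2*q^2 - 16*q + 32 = (q + 4)*(q^2 - 6*q + 8) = (q - 4)*(q + 4)*(q - 2)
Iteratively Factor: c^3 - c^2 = (c - 1)*(c^2) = c*(c - 1)*(c)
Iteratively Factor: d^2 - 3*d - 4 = (d + 1)*(d - 4)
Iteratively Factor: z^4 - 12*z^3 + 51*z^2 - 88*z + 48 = (z - 4)*(z^3 - 8*z^2 + 19*z - 12) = (z - 4)^2*(z^2 - 4*z + 3) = (z - 4)^2*(z - 1)*(z - 3)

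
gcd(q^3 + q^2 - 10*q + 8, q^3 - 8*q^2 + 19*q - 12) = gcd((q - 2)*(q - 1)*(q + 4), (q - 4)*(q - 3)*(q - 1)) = q - 1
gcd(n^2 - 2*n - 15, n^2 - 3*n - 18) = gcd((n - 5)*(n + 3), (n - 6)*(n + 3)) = n + 3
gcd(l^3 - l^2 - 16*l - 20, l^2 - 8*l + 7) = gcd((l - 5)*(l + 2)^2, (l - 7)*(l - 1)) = 1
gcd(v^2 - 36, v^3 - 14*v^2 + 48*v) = v - 6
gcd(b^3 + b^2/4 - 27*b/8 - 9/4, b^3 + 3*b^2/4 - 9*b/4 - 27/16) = b^2 + 9*b/4 + 9/8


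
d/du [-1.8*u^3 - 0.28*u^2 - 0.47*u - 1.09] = -5.4*u^2 - 0.56*u - 0.47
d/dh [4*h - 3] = 4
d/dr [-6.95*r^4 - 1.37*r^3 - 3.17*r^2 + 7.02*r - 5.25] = -27.8*r^3 - 4.11*r^2 - 6.34*r + 7.02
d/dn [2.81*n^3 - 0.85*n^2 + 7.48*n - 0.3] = 8.43*n^2 - 1.7*n + 7.48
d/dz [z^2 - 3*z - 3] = 2*z - 3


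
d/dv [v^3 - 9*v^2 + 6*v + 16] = 3*v^2 - 18*v + 6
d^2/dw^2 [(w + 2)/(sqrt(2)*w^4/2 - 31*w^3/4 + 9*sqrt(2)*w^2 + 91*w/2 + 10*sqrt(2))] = 8*((w + 2)*(8*sqrt(2)*w^3 - 93*w^2 + 72*sqrt(2)*w + 182)^2 + (-8*sqrt(2)*w^3 + 93*w^2 - 72*sqrt(2)*w - 3*(w + 2)*(4*sqrt(2)*w^2 - 31*w + 12*sqrt(2)) - 182)*(2*sqrt(2)*w^4 - 31*w^3 + 36*sqrt(2)*w^2 + 182*w + 40*sqrt(2)))/(2*sqrt(2)*w^4 - 31*w^3 + 36*sqrt(2)*w^2 + 182*w + 40*sqrt(2))^3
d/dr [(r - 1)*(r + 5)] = 2*r + 4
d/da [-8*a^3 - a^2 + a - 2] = -24*a^2 - 2*a + 1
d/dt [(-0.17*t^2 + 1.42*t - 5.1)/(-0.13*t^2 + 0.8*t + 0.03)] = (0.0486*t^2 - 1.3362*t + 4.1226)/(0.0169*t^4 - 0.208*t^3 + 0.6322*t^2 + 0.048*t + 0.0009)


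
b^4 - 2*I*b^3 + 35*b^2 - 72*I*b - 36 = (b - 6*I)*(b - I)^2*(b + 6*I)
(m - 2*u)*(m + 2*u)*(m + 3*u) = m^3 + 3*m^2*u - 4*m*u^2 - 12*u^3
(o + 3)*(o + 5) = o^2 + 8*o + 15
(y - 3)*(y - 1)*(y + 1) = y^3 - 3*y^2 - y + 3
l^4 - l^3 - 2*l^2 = l^2*(l - 2)*(l + 1)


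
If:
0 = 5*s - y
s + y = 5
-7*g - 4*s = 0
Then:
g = -10/21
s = 5/6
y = 25/6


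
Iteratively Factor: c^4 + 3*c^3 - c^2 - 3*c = (c + 3)*(c^3 - c) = (c + 1)*(c + 3)*(c^2 - c) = c*(c + 1)*(c + 3)*(c - 1)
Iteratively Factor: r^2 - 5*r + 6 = (r - 2)*(r - 3)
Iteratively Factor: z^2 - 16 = (z - 4)*(z + 4)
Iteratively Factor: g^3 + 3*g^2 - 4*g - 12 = (g - 2)*(g^2 + 5*g + 6) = (g - 2)*(g + 2)*(g + 3)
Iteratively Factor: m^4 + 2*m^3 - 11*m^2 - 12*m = (m + 4)*(m^3 - 2*m^2 - 3*m) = (m + 1)*(m + 4)*(m^2 - 3*m) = (m - 3)*(m + 1)*(m + 4)*(m)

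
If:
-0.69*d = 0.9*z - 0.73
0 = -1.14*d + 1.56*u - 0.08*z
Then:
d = 1.05797101449275 - 1.30434782608696*z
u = 0.773132664437012 - 0.901895206243032*z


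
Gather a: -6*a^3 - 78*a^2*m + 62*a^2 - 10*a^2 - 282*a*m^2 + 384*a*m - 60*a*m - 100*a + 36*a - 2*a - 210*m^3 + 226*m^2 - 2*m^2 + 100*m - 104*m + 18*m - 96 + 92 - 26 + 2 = -6*a^3 + a^2*(52 - 78*m) + a*(-282*m^2 + 324*m - 66) - 210*m^3 + 224*m^2 + 14*m - 28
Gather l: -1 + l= l - 1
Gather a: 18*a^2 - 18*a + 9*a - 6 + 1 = 18*a^2 - 9*a - 5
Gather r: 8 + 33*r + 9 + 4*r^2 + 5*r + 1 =4*r^2 + 38*r + 18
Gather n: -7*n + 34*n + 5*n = 32*n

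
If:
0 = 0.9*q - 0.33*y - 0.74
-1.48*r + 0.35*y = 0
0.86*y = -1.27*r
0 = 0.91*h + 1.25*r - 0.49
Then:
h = 0.54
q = 0.82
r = 0.00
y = 0.00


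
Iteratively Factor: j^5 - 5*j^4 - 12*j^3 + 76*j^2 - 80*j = (j - 5)*(j^4 - 12*j^2 + 16*j) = (j - 5)*(j - 2)*(j^3 + 2*j^2 - 8*j) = (j - 5)*(j - 2)*(j + 4)*(j^2 - 2*j) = j*(j - 5)*(j - 2)*(j + 4)*(j - 2)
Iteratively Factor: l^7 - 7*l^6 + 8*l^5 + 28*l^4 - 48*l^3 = (l - 3)*(l^6 - 4*l^5 - 4*l^4 + 16*l^3) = (l - 3)*(l + 2)*(l^5 - 6*l^4 + 8*l^3) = l*(l - 3)*(l + 2)*(l^4 - 6*l^3 + 8*l^2) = l*(l - 3)*(l - 2)*(l + 2)*(l^3 - 4*l^2) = l^2*(l - 3)*(l - 2)*(l + 2)*(l^2 - 4*l) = l^2*(l - 4)*(l - 3)*(l - 2)*(l + 2)*(l)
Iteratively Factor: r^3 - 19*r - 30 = (r + 3)*(r^2 - 3*r - 10) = (r - 5)*(r + 3)*(r + 2)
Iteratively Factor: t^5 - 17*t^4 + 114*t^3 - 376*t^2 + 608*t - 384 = (t - 4)*(t^4 - 13*t^3 + 62*t^2 - 128*t + 96) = (t - 4)*(t - 2)*(t^3 - 11*t^2 + 40*t - 48) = (t - 4)^2*(t - 2)*(t^2 - 7*t + 12) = (t - 4)^3*(t - 2)*(t - 3)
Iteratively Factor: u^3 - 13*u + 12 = (u - 3)*(u^2 + 3*u - 4) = (u - 3)*(u + 4)*(u - 1)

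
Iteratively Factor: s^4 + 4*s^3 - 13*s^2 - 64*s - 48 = (s + 4)*(s^3 - 13*s - 12) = (s + 1)*(s + 4)*(s^2 - s - 12) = (s + 1)*(s + 3)*(s + 4)*(s - 4)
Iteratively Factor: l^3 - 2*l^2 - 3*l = (l - 3)*(l^2 + l) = (l - 3)*(l + 1)*(l)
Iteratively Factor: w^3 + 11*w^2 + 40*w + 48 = (w + 4)*(w^2 + 7*w + 12) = (w + 4)^2*(w + 3)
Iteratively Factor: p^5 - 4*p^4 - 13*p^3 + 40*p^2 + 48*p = (p)*(p^4 - 4*p^3 - 13*p^2 + 40*p + 48) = p*(p + 3)*(p^3 - 7*p^2 + 8*p + 16) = p*(p - 4)*(p + 3)*(p^2 - 3*p - 4) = p*(p - 4)^2*(p + 3)*(p + 1)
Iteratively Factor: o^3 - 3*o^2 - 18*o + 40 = (o + 4)*(o^2 - 7*o + 10) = (o - 2)*(o + 4)*(o - 5)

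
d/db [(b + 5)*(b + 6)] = 2*b + 11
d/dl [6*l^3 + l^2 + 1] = 2*l*(9*l + 1)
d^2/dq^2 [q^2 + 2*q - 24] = 2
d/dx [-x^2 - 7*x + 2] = -2*x - 7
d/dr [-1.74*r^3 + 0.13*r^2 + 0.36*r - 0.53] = -5.22*r^2 + 0.26*r + 0.36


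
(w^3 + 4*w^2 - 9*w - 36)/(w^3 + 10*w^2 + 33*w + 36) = (w - 3)/(w + 3)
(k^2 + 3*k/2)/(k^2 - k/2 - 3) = k/(k - 2)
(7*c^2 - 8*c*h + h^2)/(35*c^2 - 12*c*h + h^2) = (c - h)/(5*c - h)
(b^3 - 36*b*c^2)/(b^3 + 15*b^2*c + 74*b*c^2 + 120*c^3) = b*(b - 6*c)/(b^2 + 9*b*c + 20*c^2)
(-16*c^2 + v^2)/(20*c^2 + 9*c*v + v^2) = (-4*c + v)/(5*c + v)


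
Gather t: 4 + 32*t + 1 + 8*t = 40*t + 5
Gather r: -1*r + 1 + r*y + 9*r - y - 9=r*(y + 8) - y - 8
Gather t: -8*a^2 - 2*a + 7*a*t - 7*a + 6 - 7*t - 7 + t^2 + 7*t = -8*a^2 + 7*a*t - 9*a + t^2 - 1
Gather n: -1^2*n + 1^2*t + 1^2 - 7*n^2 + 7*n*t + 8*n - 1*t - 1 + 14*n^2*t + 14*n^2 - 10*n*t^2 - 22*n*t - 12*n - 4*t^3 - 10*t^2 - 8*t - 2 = n^2*(14*t + 7) + n*(-10*t^2 - 15*t - 5) - 4*t^3 - 10*t^2 - 8*t - 2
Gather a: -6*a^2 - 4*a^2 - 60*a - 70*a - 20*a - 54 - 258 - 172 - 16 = -10*a^2 - 150*a - 500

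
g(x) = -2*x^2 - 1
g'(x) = -4*x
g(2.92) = -18.05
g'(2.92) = -11.68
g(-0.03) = -1.00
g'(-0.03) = 0.12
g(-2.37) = -12.23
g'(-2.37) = 9.48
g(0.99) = -2.96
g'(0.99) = -3.96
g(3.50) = -25.50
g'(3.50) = -14.00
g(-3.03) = -19.36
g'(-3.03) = 12.12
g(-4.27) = -37.47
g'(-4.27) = 17.08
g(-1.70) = -6.78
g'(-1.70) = 6.80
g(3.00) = -19.00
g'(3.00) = -12.00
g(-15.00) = -451.00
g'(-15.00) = 60.00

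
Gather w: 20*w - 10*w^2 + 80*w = -10*w^2 + 100*w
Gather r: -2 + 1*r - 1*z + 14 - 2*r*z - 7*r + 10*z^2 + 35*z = r*(-2*z - 6) + 10*z^2 + 34*z + 12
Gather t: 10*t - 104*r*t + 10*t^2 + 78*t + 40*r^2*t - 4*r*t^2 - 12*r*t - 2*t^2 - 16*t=t^2*(8 - 4*r) + t*(40*r^2 - 116*r + 72)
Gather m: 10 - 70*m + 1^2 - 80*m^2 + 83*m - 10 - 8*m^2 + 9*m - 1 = -88*m^2 + 22*m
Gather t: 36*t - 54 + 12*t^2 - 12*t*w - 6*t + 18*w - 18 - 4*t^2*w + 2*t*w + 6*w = t^2*(12 - 4*w) + t*(30 - 10*w) + 24*w - 72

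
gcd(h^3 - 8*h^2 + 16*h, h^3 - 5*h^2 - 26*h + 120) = h - 4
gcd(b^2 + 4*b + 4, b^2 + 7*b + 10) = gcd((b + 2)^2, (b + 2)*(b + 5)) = b + 2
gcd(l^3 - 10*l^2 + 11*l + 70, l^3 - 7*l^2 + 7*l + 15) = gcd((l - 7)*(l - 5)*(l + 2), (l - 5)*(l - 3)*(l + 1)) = l - 5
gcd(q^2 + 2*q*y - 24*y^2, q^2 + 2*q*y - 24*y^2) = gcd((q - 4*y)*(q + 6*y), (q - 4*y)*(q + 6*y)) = -q^2 - 2*q*y + 24*y^2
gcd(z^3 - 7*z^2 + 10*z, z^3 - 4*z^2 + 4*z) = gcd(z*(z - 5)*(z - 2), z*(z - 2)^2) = z^2 - 2*z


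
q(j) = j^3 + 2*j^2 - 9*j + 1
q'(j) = 3*j^2 + 4*j - 9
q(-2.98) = 19.12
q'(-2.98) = 5.72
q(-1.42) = 14.95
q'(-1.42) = -8.63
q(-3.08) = 18.47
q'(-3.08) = 7.14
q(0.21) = -0.79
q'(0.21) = -8.03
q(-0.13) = 2.20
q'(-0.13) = -9.47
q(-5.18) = -37.71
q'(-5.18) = 50.78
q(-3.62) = 12.35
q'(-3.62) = 15.83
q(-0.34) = 4.25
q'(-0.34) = -10.01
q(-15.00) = -2789.00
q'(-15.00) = 606.00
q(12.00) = 1909.00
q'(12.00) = 471.00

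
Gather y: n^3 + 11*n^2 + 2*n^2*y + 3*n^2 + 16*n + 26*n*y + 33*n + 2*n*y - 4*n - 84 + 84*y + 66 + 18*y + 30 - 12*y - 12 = n^3 + 14*n^2 + 45*n + y*(2*n^2 + 28*n + 90)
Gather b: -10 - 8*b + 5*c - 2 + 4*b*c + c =b*(4*c - 8) + 6*c - 12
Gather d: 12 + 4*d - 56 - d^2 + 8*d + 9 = -d^2 + 12*d - 35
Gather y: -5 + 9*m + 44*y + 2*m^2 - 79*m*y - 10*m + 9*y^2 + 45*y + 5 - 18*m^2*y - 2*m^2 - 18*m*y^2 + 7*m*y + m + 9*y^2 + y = y^2*(18 - 18*m) + y*(-18*m^2 - 72*m + 90)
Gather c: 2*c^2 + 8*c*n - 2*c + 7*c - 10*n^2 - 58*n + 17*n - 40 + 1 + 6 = 2*c^2 + c*(8*n + 5) - 10*n^2 - 41*n - 33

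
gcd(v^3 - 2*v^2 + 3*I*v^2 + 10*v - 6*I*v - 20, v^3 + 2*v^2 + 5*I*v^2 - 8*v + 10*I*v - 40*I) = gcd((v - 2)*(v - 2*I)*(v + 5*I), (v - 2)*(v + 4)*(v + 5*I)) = v^2 + v*(-2 + 5*I) - 10*I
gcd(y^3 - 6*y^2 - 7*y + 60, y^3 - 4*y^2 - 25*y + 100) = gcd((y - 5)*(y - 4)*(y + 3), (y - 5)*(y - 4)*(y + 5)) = y^2 - 9*y + 20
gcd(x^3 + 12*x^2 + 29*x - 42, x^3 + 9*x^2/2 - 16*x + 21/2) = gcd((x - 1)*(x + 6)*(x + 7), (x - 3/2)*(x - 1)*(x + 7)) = x^2 + 6*x - 7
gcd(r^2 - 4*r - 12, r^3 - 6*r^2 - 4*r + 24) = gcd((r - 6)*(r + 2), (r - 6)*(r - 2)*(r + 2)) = r^2 - 4*r - 12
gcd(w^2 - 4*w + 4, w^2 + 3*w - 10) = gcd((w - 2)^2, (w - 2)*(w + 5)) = w - 2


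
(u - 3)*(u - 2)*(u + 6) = u^3 + u^2 - 24*u + 36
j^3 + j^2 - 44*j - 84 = (j - 7)*(j + 2)*(j + 6)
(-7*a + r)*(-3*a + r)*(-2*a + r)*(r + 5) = -42*a^3*r - 210*a^3 + 41*a^2*r^2 + 205*a^2*r - 12*a*r^3 - 60*a*r^2 + r^4 + 5*r^3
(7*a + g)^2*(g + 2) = 49*a^2*g + 98*a^2 + 14*a*g^2 + 28*a*g + g^3 + 2*g^2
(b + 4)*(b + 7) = b^2 + 11*b + 28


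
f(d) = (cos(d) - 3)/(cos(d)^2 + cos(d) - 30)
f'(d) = (2*sin(d)*cos(d) + sin(d))*(cos(d) - 3)/(cos(d)^2 + cos(d) - 30)^2 - sin(d)/(cos(d)^2 + cos(d) - 30)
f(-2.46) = 0.13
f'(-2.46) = -0.02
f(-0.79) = 0.08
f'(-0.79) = -0.02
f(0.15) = 0.07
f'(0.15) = 0.00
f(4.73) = 0.10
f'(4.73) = -0.03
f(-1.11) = 0.09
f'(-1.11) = -0.03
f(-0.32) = 0.07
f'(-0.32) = -0.01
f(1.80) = 0.11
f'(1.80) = 0.03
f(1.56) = 0.10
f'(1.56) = 0.03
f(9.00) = 0.13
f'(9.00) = 0.02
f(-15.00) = 0.12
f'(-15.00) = -0.02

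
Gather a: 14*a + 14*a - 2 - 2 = 28*a - 4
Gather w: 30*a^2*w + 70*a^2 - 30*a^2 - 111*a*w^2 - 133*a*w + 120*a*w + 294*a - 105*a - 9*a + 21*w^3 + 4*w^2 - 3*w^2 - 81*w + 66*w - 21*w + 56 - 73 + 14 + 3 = 40*a^2 + 180*a + 21*w^3 + w^2*(1 - 111*a) + w*(30*a^2 - 13*a - 36)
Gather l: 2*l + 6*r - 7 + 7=2*l + 6*r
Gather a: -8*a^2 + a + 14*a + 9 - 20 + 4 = -8*a^2 + 15*a - 7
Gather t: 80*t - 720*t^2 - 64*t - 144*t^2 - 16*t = -864*t^2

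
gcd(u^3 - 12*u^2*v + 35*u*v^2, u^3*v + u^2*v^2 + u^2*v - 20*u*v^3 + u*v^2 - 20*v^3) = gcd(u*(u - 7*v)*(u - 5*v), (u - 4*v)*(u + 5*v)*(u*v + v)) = 1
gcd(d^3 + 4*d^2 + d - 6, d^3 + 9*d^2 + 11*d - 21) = d^2 + 2*d - 3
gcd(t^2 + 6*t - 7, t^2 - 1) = t - 1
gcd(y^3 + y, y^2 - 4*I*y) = y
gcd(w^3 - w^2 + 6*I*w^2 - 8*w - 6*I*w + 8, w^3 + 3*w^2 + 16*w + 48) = w + 4*I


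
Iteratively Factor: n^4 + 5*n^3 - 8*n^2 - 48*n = (n + 4)*(n^3 + n^2 - 12*n) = n*(n + 4)*(n^2 + n - 12) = n*(n + 4)^2*(n - 3)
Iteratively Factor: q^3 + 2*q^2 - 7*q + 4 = (q - 1)*(q^2 + 3*q - 4) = (q - 1)*(q + 4)*(q - 1)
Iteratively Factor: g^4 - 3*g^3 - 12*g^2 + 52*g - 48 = (g - 2)*(g^3 - g^2 - 14*g + 24) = (g - 2)*(g + 4)*(g^2 - 5*g + 6) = (g - 3)*(g - 2)*(g + 4)*(g - 2)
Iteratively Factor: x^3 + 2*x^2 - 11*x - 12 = (x + 4)*(x^2 - 2*x - 3) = (x + 1)*(x + 4)*(x - 3)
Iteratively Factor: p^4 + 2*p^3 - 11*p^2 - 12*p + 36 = (p - 2)*(p^3 + 4*p^2 - 3*p - 18) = (p - 2)^2*(p^2 + 6*p + 9) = (p - 2)^2*(p + 3)*(p + 3)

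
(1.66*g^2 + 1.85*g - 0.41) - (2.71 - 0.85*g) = 1.66*g^2 + 2.7*g - 3.12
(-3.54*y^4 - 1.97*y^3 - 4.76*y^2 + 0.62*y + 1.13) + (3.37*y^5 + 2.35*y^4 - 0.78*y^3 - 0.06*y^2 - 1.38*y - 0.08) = 3.37*y^5 - 1.19*y^4 - 2.75*y^3 - 4.82*y^2 - 0.76*y + 1.05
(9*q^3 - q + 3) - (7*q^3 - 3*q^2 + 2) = 2*q^3 + 3*q^2 - q + 1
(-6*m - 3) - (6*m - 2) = -12*m - 1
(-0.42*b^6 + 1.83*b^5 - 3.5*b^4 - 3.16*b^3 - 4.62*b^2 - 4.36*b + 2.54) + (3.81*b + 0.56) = -0.42*b^6 + 1.83*b^5 - 3.5*b^4 - 3.16*b^3 - 4.62*b^2 - 0.55*b + 3.1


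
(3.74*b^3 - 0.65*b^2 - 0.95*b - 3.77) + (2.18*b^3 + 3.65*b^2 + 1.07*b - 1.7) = 5.92*b^3 + 3.0*b^2 + 0.12*b - 5.47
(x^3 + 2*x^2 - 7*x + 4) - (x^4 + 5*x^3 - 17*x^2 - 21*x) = -x^4 - 4*x^3 + 19*x^2 + 14*x + 4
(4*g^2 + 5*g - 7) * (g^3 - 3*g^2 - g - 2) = 4*g^5 - 7*g^4 - 26*g^3 + 8*g^2 - 3*g + 14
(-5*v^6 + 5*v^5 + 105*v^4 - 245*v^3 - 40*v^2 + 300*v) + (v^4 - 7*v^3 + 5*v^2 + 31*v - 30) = -5*v^6 + 5*v^5 + 106*v^4 - 252*v^3 - 35*v^2 + 331*v - 30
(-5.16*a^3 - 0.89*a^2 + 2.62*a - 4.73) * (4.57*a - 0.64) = -23.5812*a^4 - 0.7649*a^3 + 12.543*a^2 - 23.2929*a + 3.0272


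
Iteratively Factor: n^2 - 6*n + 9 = (n - 3)*(n - 3)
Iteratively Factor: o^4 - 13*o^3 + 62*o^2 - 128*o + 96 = (o - 2)*(o^3 - 11*o^2 + 40*o - 48) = (o - 3)*(o - 2)*(o^2 - 8*o + 16) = (o - 4)*(o - 3)*(o - 2)*(o - 4)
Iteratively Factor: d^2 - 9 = (d - 3)*(d + 3)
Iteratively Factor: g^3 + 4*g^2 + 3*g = (g + 3)*(g^2 + g) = g*(g + 3)*(g + 1)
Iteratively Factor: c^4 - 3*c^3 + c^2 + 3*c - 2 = (c - 1)*(c^3 - 2*c^2 - c + 2) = (c - 2)*(c - 1)*(c^2 - 1) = (c - 2)*(c - 1)^2*(c + 1)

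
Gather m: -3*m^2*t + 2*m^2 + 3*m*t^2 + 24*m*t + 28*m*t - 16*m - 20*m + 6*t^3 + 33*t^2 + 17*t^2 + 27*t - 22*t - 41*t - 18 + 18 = m^2*(2 - 3*t) + m*(3*t^2 + 52*t - 36) + 6*t^3 + 50*t^2 - 36*t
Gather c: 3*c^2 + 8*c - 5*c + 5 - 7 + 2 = 3*c^2 + 3*c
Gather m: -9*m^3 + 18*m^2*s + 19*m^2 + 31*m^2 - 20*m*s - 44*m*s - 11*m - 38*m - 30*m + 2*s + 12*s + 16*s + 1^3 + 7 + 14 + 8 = -9*m^3 + m^2*(18*s + 50) + m*(-64*s - 79) + 30*s + 30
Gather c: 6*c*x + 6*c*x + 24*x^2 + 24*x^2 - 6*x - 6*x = 12*c*x + 48*x^2 - 12*x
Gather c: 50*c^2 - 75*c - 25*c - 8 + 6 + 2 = 50*c^2 - 100*c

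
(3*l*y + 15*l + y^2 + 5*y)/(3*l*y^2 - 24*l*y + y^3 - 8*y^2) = (y + 5)/(y*(y - 8))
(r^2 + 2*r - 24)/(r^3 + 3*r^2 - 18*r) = (r - 4)/(r*(r - 3))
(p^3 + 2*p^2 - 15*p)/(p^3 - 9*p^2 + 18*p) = (p + 5)/(p - 6)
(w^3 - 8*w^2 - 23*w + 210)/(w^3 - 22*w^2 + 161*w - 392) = (w^2 - w - 30)/(w^2 - 15*w + 56)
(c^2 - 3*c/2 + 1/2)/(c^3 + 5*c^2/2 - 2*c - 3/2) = (2*c - 1)/(2*c^2 + 7*c + 3)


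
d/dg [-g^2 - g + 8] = -2*g - 1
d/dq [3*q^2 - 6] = 6*q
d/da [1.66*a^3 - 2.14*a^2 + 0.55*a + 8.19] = 4.98*a^2 - 4.28*a + 0.55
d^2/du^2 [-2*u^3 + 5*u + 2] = -12*u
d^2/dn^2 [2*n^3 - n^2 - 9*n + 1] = 12*n - 2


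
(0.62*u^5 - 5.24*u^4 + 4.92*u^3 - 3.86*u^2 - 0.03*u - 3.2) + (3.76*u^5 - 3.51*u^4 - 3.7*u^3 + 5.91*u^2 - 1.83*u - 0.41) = 4.38*u^5 - 8.75*u^4 + 1.22*u^3 + 2.05*u^2 - 1.86*u - 3.61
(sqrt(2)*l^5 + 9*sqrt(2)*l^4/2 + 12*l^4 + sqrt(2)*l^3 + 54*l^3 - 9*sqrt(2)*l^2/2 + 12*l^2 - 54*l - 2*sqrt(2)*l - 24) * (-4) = -4*sqrt(2)*l^5 - 48*l^4 - 18*sqrt(2)*l^4 - 216*l^3 - 4*sqrt(2)*l^3 - 48*l^2 + 18*sqrt(2)*l^2 + 8*sqrt(2)*l + 216*l + 96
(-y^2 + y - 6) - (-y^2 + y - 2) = -4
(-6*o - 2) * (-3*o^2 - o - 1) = 18*o^3 + 12*o^2 + 8*o + 2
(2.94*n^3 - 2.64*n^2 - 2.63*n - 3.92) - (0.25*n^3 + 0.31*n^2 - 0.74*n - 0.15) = 2.69*n^3 - 2.95*n^2 - 1.89*n - 3.77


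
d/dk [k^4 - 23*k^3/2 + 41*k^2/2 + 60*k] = 4*k^3 - 69*k^2/2 + 41*k + 60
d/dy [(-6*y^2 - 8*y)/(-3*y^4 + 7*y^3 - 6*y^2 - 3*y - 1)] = 2*(-18*y^5 - 15*y^4 + 56*y^3 - 15*y^2 + 6*y + 4)/(9*y^8 - 42*y^7 + 85*y^6 - 66*y^5 + 22*y^3 + 21*y^2 + 6*y + 1)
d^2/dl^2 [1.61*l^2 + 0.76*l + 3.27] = 3.22000000000000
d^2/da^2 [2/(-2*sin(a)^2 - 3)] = 8*(4*sin(a)^4 - 12*sin(a)^2 + 3)/(4 - cos(2*a))^3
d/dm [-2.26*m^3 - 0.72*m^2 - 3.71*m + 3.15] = -6.78*m^2 - 1.44*m - 3.71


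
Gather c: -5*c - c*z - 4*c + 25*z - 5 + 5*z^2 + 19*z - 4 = c*(-z - 9) + 5*z^2 + 44*z - 9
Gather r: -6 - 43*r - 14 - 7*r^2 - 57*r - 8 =-7*r^2 - 100*r - 28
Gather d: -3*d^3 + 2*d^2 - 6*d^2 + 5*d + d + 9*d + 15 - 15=-3*d^3 - 4*d^2 + 15*d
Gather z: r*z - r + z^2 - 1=r*z - r + z^2 - 1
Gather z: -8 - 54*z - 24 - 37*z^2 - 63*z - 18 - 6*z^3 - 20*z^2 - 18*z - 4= -6*z^3 - 57*z^2 - 135*z - 54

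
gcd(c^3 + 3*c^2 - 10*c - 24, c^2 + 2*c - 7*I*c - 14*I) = c + 2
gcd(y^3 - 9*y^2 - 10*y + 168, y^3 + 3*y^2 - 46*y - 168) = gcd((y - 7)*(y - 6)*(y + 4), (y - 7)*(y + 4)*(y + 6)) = y^2 - 3*y - 28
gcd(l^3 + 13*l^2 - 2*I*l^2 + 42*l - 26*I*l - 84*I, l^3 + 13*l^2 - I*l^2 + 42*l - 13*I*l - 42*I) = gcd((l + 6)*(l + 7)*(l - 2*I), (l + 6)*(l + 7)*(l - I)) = l^2 + 13*l + 42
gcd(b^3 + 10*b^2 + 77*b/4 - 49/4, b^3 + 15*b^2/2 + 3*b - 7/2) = b^2 + 13*b/2 - 7/2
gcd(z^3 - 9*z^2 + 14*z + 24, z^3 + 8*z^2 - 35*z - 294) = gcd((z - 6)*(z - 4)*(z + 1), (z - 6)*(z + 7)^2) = z - 6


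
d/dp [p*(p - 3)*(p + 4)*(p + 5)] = 4*p^3 + 18*p^2 - 14*p - 60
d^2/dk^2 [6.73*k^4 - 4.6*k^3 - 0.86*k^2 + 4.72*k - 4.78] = 80.76*k^2 - 27.6*k - 1.72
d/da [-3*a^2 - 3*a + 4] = -6*a - 3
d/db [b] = 1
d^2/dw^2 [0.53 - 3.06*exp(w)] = -3.06*exp(w)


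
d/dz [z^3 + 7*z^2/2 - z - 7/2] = 3*z^2 + 7*z - 1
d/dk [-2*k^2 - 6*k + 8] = -4*k - 6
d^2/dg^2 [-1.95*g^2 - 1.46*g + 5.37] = -3.90000000000000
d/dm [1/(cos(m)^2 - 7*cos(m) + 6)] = (2*cos(m) - 7)*sin(m)/(cos(m)^2 - 7*cos(m) + 6)^2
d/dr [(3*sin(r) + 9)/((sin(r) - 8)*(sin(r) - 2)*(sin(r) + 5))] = 6*(-sin(r)^3 - 2*sin(r)^2 + 15*sin(r) + 91)*cos(r)/((sin(r) - 8)^2*(sin(r) - 2)^2*(sin(r) + 5)^2)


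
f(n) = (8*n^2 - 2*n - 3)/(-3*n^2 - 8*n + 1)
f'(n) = (6*n + 8)*(8*n^2 - 2*n - 3)/(-3*n^2 - 8*n + 1)^2 + (16*n - 2)/(-3*n^2 - 8*n + 1)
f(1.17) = -0.45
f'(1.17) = -0.80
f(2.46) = -1.10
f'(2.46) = -0.34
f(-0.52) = 0.05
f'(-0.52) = -2.32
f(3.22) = -1.32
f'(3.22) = -0.24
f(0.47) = 0.63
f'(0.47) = -3.62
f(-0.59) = 0.21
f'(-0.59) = -2.25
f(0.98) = -0.28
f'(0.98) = -1.01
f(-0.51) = 0.02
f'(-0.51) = -2.34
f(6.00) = -1.76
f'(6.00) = -0.11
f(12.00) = -2.13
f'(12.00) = -0.04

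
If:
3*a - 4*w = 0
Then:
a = 4*w/3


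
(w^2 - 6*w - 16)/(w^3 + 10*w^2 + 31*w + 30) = (w - 8)/(w^2 + 8*w + 15)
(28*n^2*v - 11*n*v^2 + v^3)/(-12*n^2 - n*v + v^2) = v*(-7*n + v)/(3*n + v)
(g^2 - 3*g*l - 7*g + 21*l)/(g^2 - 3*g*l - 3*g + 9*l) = (g - 7)/(g - 3)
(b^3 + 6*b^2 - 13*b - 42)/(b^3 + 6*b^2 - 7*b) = (b^2 - b - 6)/(b*(b - 1))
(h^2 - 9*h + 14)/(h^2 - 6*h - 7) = (h - 2)/(h + 1)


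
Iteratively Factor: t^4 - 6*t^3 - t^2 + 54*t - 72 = (t - 3)*(t^3 - 3*t^2 - 10*t + 24) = (t - 3)*(t - 2)*(t^2 - t - 12) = (t - 4)*(t - 3)*(t - 2)*(t + 3)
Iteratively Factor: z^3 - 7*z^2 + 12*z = (z - 3)*(z^2 - 4*z) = (z - 4)*(z - 3)*(z)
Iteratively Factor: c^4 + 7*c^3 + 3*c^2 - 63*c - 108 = (c - 3)*(c^3 + 10*c^2 + 33*c + 36) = (c - 3)*(c + 4)*(c^2 + 6*c + 9) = (c - 3)*(c + 3)*(c + 4)*(c + 3)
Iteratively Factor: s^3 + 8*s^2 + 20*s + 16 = (s + 4)*(s^2 + 4*s + 4) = (s + 2)*(s + 4)*(s + 2)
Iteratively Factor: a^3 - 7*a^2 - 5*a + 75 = (a - 5)*(a^2 - 2*a - 15) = (a - 5)^2*(a + 3)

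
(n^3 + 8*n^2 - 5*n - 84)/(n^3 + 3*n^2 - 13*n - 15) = (n^2 + 11*n + 28)/(n^2 + 6*n + 5)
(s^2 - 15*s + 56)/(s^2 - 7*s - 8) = (s - 7)/(s + 1)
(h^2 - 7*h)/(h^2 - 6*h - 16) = h*(7 - h)/(-h^2 + 6*h + 16)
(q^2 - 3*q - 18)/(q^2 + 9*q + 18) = (q - 6)/(q + 6)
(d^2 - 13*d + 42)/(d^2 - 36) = (d - 7)/(d + 6)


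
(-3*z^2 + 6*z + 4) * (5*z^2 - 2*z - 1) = -15*z^4 + 36*z^3 + 11*z^2 - 14*z - 4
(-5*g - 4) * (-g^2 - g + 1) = 5*g^3 + 9*g^2 - g - 4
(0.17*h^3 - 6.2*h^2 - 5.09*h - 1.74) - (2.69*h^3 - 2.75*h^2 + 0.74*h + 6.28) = -2.52*h^3 - 3.45*h^2 - 5.83*h - 8.02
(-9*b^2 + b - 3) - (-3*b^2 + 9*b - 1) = -6*b^2 - 8*b - 2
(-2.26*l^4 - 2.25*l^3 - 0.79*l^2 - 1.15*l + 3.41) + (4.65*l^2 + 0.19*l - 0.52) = -2.26*l^4 - 2.25*l^3 + 3.86*l^2 - 0.96*l + 2.89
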